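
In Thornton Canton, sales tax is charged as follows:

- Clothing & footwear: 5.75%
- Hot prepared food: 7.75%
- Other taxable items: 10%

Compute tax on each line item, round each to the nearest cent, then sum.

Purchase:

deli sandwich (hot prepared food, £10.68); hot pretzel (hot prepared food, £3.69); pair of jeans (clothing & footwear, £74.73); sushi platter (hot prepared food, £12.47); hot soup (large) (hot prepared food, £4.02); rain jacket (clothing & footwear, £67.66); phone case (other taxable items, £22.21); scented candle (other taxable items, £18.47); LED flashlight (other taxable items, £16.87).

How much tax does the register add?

Deli sandwich £10.68: hot prepared food → 7.75% → £0.83
Hot pretzel £3.69: hot prepared food → 7.75% → £0.29
Pair of jeans £74.73: clothing & footwear → 5.75% → £4.30
Sushi platter £12.47: hot prepared food → 7.75% → £0.97
Hot soup (large) £4.02: hot prepared food → 7.75% → £0.31
Rain jacket £67.66: clothing & footwear → 5.75% → £3.89
Phone case £22.21: other taxable items → 10% → £2.22
Scented candle £18.47: other taxable items → 10% → £1.85
LED flashlight £16.87: other taxable items → 10% → £1.69
Total tax = £0.83 + £0.29 + £4.30 + £0.97 + £0.31 + £3.89 + £2.22 + £1.85 + £1.69 = £16.35

£16.35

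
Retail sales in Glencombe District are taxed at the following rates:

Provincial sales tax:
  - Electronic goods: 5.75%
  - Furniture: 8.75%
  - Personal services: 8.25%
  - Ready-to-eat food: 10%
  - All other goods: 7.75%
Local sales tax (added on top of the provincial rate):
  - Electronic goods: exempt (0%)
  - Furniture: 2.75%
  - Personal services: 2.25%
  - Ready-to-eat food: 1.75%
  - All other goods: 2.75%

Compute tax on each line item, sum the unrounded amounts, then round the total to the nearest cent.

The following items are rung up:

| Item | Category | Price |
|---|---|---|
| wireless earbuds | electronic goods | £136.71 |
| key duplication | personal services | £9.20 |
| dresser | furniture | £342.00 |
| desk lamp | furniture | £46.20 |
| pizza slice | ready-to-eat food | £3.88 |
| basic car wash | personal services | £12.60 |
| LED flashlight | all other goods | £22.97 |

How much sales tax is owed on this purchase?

Wireless earbuds £136.71: electronic goods → 5.75% + 0% local = 5.75% → £7.860825
Key duplication £9.20: personal services → 8.25% + 2.25% local = 10.5% → £0.966
Dresser £342.00: furniture → 8.75% + 2.75% local = 11.5% → £39.33
Desk lamp £46.20: furniture → 8.75% + 2.75% local = 11.5% → £5.313
Pizza slice £3.88: ready-to-eat food → 10% + 1.75% local = 11.75% → £0.4559
Basic car wash £12.60: personal services → 8.25% + 2.25% local = 10.5% → £1.323
LED flashlight £22.97: all other goods → 7.75% + 2.75% local = 10.5% → £2.41185
Unrounded tax sum = £57.660575 → £57.66

£57.66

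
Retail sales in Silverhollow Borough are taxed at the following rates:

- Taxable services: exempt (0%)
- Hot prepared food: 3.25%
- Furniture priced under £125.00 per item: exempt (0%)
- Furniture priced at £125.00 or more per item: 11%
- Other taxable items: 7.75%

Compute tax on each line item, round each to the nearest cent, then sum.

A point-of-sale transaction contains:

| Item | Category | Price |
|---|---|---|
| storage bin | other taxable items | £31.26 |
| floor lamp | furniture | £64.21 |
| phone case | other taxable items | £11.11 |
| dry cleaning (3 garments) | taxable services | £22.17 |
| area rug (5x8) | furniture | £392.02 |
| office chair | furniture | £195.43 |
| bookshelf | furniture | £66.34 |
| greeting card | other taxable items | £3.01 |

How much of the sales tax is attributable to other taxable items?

Storage bin £31.26: other taxable items → 7.75% → £2.42
Phone case £11.11: other taxable items → 7.75% → £0.86
Greeting card £3.01: other taxable items → 7.75% → £0.23
Tax on other taxable items = £2.42 + £0.86 + £0.23 = £3.51

£3.51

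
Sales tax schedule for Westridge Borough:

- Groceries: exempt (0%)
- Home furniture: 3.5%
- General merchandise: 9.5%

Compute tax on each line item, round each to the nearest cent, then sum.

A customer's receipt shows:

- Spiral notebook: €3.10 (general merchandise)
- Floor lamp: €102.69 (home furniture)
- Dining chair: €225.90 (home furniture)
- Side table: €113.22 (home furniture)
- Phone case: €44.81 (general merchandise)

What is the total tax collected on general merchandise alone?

€4.55

Spiral notebook €3.10: general merchandise → 9.5% → €0.29
Phone case €44.81: general merchandise → 9.5% → €4.26
Tax on general merchandise = €0.29 + €4.26 = €4.55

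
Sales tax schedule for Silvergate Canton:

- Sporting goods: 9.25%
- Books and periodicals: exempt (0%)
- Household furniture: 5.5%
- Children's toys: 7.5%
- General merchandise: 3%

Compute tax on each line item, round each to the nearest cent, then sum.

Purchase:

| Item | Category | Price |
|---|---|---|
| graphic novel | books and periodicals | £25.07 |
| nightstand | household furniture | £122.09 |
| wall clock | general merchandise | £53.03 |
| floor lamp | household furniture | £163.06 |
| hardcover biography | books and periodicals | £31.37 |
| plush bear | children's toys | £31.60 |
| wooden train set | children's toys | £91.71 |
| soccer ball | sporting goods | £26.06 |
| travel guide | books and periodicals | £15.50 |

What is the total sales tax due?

Graphic novel £25.07: books and periodicals → 0% → £0.00
Nightstand £122.09: household furniture → 5.5% → £6.71
Wall clock £53.03: general merchandise → 3% → £1.59
Floor lamp £163.06: household furniture → 5.5% → £8.97
Hardcover biography £31.37: books and periodicals → 0% → £0.00
Plush bear £31.60: children's toys → 7.5% → £2.37
Wooden train set £91.71: children's toys → 7.5% → £6.88
Soccer ball £26.06: sporting goods → 9.25% → £2.41
Travel guide £15.50: books and periodicals → 0% → £0.00
Total tax = £6.71 + £1.59 + £8.97 + £2.37 + £6.88 + £2.41 = £28.93

£28.93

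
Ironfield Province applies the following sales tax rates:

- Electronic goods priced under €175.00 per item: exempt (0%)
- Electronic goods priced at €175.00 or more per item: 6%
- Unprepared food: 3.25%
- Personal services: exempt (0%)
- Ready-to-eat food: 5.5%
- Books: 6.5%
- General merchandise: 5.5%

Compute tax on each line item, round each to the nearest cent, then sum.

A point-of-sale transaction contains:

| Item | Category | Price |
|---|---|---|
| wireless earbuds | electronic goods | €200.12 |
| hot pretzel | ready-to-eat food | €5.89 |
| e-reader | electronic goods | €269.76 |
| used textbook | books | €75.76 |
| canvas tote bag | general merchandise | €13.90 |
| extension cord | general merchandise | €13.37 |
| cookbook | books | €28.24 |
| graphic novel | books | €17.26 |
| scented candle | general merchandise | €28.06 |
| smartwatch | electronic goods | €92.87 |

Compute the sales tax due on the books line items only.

Used textbook €75.76: books → 6.5% → €4.92
Cookbook €28.24: books → 6.5% → €1.84
Graphic novel €17.26: books → 6.5% → €1.12
Tax on books = €4.92 + €1.84 + €1.12 = €7.88

€7.88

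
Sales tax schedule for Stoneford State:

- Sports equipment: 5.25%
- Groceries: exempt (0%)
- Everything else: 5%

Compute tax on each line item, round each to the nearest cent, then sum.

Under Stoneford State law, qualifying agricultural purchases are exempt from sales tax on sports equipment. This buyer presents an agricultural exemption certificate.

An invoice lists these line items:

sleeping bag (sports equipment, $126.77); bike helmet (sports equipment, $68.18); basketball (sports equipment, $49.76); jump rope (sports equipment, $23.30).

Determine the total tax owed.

Sleeping bag $126.77: sports equipment, buyer-exempt → 0% → $0.00
Bike helmet $68.18: sports equipment, buyer-exempt → 0% → $0.00
Basketball $49.76: sports equipment, buyer-exempt → 0% → $0.00
Jump rope $23.30: sports equipment, buyer-exempt → 0% → $0.00
Total tax = $0.00

$0.00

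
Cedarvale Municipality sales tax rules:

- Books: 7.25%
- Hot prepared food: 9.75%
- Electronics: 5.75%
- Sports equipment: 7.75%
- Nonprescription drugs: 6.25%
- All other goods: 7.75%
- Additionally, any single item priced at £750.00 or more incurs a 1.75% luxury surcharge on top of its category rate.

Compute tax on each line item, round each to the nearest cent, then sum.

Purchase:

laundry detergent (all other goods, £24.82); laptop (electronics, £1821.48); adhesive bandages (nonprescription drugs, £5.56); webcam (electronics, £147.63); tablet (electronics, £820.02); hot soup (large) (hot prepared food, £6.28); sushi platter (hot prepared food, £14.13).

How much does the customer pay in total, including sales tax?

£3050.78

Laundry detergent £24.82: all other goods → 7.75% → £1.92
Laptop £1821.48: electronics → 5.75% + 1.75% surcharge = 7.5% → £136.61
Adhesive bandages £5.56: nonprescription drugs → 6.25% → £0.35
Webcam £147.63: electronics → 5.75% → £8.49
Tablet £820.02: electronics → 5.75% + 1.75% surcharge = 7.5% → £61.50
Hot soup (large) £6.28: hot prepared food → 9.75% → £0.61
Sushi platter £14.13: hot prepared food → 9.75% → £1.38
Subtotal = £2839.92; tax = £210.86; total due = £3050.78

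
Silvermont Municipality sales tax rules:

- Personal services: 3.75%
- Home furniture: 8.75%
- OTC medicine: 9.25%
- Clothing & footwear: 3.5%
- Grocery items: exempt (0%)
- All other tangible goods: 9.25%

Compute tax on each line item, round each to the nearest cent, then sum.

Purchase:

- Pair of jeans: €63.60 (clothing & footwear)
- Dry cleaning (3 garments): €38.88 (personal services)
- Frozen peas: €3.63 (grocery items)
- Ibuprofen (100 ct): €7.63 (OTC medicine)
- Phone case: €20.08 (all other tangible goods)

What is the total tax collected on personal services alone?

€1.46

Dry cleaning (3 garments) €38.88: personal services → 3.75% → €1.46
Tax on personal services = €1.46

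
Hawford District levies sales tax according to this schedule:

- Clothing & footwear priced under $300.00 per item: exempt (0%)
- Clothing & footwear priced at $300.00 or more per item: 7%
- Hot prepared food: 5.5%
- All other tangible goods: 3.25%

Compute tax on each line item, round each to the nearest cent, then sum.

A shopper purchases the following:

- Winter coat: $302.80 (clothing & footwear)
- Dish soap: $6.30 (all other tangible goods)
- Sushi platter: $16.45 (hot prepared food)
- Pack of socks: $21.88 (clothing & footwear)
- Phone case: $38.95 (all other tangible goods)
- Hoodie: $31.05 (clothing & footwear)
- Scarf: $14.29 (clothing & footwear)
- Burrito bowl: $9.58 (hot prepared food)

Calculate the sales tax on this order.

Winter coat $302.80: clothing & footwear, $300.00 or more → 7% → $21.20
Dish soap $6.30: all other tangible goods → 3.25% → $0.20
Sushi platter $16.45: hot prepared food → 5.5% → $0.90
Pack of socks $21.88: clothing & footwear, under $300.00 → 0% → $0.00
Phone case $38.95: all other tangible goods → 3.25% → $1.27
Hoodie $31.05: clothing & footwear, under $300.00 → 0% → $0.00
Scarf $14.29: clothing & footwear, under $300.00 → 0% → $0.00
Burrito bowl $9.58: hot prepared food → 5.5% → $0.53
Total tax = $21.20 + $0.20 + $0.90 + $1.27 + $0.53 = $24.10

$24.10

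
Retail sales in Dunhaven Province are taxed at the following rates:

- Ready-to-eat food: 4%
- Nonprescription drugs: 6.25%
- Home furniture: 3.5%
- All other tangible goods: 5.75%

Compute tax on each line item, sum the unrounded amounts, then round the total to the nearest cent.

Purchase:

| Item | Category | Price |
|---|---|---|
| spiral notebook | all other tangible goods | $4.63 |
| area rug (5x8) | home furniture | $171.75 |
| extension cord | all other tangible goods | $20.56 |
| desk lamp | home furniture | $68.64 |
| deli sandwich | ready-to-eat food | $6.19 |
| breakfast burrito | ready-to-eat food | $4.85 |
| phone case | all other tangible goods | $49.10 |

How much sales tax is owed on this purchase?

Spiral notebook $4.63: all other tangible goods → 5.75% → $0.266225
Area rug (5x8) $171.75: home furniture → 3.5% → $6.01125
Extension cord $20.56: all other tangible goods → 5.75% → $1.1822
Desk lamp $68.64: home furniture → 3.5% → $2.4024
Deli sandwich $6.19: ready-to-eat food → 4% → $0.2476
Breakfast burrito $4.85: ready-to-eat food → 4% → $0.194
Phone case $49.10: all other tangible goods → 5.75% → $2.82325
Unrounded tax sum = $13.126925 → $13.13

$13.13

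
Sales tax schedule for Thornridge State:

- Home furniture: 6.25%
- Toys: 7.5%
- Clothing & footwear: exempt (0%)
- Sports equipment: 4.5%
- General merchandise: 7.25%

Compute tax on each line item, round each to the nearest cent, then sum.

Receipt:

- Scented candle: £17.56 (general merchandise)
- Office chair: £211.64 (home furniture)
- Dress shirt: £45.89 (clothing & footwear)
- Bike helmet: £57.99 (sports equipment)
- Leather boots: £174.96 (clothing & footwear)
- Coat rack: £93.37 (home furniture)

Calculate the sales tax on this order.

Scented candle £17.56: general merchandise → 7.25% → £1.27
Office chair £211.64: home furniture → 6.25% → £13.23
Dress shirt £45.89: clothing & footwear → 0% → £0.00
Bike helmet £57.99: sports equipment → 4.5% → £2.61
Leather boots £174.96: clothing & footwear → 0% → £0.00
Coat rack £93.37: home furniture → 6.25% → £5.84
Total tax = £1.27 + £13.23 + £2.61 + £5.84 = £22.95

£22.95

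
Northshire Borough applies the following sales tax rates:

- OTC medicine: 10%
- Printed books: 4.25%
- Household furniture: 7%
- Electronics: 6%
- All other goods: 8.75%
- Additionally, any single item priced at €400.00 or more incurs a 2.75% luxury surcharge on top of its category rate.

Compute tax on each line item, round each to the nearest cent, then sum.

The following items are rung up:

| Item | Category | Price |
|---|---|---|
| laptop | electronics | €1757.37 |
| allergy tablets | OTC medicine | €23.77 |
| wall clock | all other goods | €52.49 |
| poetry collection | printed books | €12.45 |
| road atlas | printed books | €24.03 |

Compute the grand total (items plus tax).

€2032.40

Laptop €1757.37: electronics → 6% + 2.75% surcharge = 8.75% → €153.77
Allergy tablets €23.77: OTC medicine → 10% → €2.38
Wall clock €52.49: all other goods → 8.75% → €4.59
Poetry collection €12.45: printed books → 4.25% → €0.53
Road atlas €24.03: printed books → 4.25% → €1.02
Subtotal = €1870.11; tax = €162.29; total due = €2032.40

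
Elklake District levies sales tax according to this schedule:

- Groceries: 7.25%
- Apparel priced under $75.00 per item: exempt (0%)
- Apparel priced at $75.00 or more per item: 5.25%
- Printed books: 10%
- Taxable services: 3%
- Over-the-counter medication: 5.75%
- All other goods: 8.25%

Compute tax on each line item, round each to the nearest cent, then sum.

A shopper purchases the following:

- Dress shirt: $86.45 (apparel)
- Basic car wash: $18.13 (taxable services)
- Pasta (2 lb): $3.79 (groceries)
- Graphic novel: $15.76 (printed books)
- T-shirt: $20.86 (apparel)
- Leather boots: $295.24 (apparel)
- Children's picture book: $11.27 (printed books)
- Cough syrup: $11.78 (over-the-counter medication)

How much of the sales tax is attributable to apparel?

$20.04

Dress shirt $86.45: apparel, $75.00 or more → 5.25% → $4.54
T-shirt $20.86: apparel, under $75.00 → 0% → $0.00
Leather boots $295.24: apparel, $75.00 or more → 5.25% → $15.50
Tax on apparel = $4.54 + $0.00 + $15.50 = $20.04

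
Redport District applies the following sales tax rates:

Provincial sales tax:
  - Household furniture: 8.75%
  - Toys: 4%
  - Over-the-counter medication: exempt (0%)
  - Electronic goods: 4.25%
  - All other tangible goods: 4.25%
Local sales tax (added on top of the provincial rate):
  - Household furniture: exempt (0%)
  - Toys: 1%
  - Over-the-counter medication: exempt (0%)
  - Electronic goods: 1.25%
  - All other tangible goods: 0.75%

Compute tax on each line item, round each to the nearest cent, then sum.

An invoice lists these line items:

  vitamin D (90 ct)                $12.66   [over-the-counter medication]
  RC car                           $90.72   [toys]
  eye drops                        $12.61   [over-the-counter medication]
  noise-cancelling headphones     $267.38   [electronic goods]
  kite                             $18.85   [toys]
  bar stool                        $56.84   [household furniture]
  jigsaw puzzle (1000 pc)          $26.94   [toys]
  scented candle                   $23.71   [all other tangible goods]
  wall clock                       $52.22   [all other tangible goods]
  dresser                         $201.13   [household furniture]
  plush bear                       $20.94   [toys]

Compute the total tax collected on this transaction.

Vitamin D (90 ct) $12.66: over-the-counter medication → 0% + 0% local = 0% → $0.00
RC car $90.72: toys → 4% + 1% local = 5% → $4.54
Eye drops $12.61: over-the-counter medication → 0% + 0% local = 0% → $0.00
Noise-cancelling headphones $267.38: electronic goods → 4.25% + 1.25% local = 5.5% → $14.71
Kite $18.85: toys → 4% + 1% local = 5% → $0.94
Bar stool $56.84: household furniture → 8.75% + 0% local = 8.75% → $4.97
Jigsaw puzzle (1000 pc) $26.94: toys → 4% + 1% local = 5% → $1.35
Scented candle $23.71: all other tangible goods → 4.25% + 0.75% local = 5% → $1.19
Wall clock $52.22: all other tangible goods → 4.25% + 0.75% local = 5% → $2.61
Dresser $201.13: household furniture → 8.75% + 0% local = 8.75% → $17.60
Plush bear $20.94: toys → 4% + 1% local = 5% → $1.05
Total tax = $4.54 + $14.71 + $0.94 + $4.97 + $1.35 + $1.19 + $2.61 + $17.60 + $1.05 = $48.96

$48.96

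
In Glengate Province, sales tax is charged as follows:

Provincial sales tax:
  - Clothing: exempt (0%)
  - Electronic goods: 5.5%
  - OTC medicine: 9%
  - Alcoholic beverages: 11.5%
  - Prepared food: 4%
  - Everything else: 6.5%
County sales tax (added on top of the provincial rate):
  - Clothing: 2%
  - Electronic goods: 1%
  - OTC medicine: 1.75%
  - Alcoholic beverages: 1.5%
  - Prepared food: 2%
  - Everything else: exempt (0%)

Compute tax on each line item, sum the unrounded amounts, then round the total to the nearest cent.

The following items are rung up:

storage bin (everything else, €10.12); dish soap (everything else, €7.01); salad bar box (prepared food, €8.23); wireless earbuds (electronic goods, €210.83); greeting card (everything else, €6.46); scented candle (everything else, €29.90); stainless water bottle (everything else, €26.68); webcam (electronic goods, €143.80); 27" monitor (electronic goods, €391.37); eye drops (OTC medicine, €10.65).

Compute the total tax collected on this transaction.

€55.34

Storage bin €10.12: everything else → 6.5% + 0% county = 6.5% → €0.6578
Dish soap €7.01: everything else → 6.5% + 0% county = 6.5% → €0.45565
Salad bar box €8.23: prepared food → 4% + 2% county = 6% → €0.4938
Wireless earbuds €210.83: electronic goods → 5.5% + 1% county = 6.5% → €13.70395
Greeting card €6.46: everything else → 6.5% + 0% county = 6.5% → €0.4199
Scented candle €29.90: everything else → 6.5% + 0% county = 6.5% → €1.9435
Stainless water bottle €26.68: everything else → 6.5% + 0% county = 6.5% → €1.7342
Webcam €143.80: electronic goods → 5.5% + 1% county = 6.5% → €9.347
27" monitor €391.37: electronic goods → 5.5% + 1% county = 6.5% → €25.43905
Eye drops €10.65: OTC medicine → 9% + 1.75% county = 10.75% → €1.144875
Unrounded tax sum = €55.339725 → €55.34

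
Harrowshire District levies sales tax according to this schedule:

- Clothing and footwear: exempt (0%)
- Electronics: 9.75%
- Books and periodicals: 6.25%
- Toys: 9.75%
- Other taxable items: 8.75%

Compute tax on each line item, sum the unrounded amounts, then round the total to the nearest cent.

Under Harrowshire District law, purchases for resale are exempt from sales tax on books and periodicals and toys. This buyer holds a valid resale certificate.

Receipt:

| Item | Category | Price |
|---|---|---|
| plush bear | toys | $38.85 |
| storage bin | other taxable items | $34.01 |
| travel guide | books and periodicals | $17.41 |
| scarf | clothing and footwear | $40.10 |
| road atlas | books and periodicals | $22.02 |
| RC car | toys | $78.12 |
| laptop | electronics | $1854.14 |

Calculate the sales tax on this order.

$183.75

Plush bear $38.85: toys, buyer-exempt → 0% → $0.00
Storage bin $34.01: other taxable items → 8.75% → $2.975875
Travel guide $17.41: books and periodicals, buyer-exempt → 0% → $0.00
Scarf $40.10: clothing and footwear → 0% → $0.00
Road atlas $22.02: books and periodicals, buyer-exempt → 0% → $0.00
RC car $78.12: toys, buyer-exempt → 0% → $0.00
Laptop $1854.14: electronics → 9.75% → $180.77865
Unrounded tax sum = $183.754525 → $183.75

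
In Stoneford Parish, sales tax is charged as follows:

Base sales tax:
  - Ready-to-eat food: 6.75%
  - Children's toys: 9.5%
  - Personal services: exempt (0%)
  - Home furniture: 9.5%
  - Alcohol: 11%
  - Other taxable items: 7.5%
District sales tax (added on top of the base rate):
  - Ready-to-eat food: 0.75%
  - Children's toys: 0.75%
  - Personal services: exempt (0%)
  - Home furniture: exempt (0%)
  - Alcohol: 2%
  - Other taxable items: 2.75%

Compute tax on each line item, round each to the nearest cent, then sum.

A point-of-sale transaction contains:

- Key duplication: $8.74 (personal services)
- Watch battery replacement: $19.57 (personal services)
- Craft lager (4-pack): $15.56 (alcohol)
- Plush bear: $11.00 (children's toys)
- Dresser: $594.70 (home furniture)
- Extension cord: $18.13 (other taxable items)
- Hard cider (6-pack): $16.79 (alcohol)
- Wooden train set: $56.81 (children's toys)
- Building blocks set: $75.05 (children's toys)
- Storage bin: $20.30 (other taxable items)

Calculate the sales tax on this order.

Key duplication $8.74: personal services → 0% + 0% district = 0% → $0.00
Watch battery replacement $19.57: personal services → 0% + 0% district = 0% → $0.00
Craft lager (4-pack) $15.56: alcohol → 11% + 2% district = 13% → $2.02
Plush bear $11.00: children's toys → 9.5% + 0.75% district = 10.25% → $1.13
Dresser $594.70: home furniture → 9.5% + 0% district = 9.5% → $56.50
Extension cord $18.13: other taxable items → 7.5% + 2.75% district = 10.25% → $1.86
Hard cider (6-pack) $16.79: alcohol → 11% + 2% district = 13% → $2.18
Wooden train set $56.81: children's toys → 9.5% + 0.75% district = 10.25% → $5.82
Building blocks set $75.05: children's toys → 9.5% + 0.75% district = 10.25% → $7.69
Storage bin $20.30: other taxable items → 7.5% + 2.75% district = 10.25% → $2.08
Total tax = $2.02 + $1.13 + $56.50 + $1.86 + $2.18 + $5.82 + $7.69 + $2.08 = $79.28

$79.28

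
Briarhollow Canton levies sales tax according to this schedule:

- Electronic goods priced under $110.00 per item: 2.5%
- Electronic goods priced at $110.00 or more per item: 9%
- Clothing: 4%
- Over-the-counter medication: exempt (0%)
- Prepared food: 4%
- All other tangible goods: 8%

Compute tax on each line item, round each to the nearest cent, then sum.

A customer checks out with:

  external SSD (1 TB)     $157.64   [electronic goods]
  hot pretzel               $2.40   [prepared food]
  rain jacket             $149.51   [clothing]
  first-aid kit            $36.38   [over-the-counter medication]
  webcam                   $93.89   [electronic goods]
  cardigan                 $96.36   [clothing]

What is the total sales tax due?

External SSD (1 TB) $157.64: electronic goods, $110.00 or more → 9% → $14.19
Hot pretzel $2.40: prepared food → 4% → $0.10
Rain jacket $149.51: clothing → 4% → $5.98
First-aid kit $36.38: over-the-counter medication → 0% → $0.00
Webcam $93.89: electronic goods, under $110.00 → 2.5% → $2.35
Cardigan $96.36: clothing → 4% → $3.85
Total tax = $14.19 + $0.10 + $5.98 + $2.35 + $3.85 = $26.47

$26.47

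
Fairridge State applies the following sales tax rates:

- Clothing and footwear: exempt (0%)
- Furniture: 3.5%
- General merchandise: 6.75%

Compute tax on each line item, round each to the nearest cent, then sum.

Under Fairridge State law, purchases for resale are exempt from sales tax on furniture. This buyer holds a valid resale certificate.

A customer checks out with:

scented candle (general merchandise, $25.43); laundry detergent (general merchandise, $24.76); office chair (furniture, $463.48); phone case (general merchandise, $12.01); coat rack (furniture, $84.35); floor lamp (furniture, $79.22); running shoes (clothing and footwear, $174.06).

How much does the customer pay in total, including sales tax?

$867.51

Scented candle $25.43: general merchandise → 6.75% → $1.72
Laundry detergent $24.76: general merchandise → 6.75% → $1.67
Office chair $463.48: furniture, buyer-exempt → 0% → $0.00
Phone case $12.01: general merchandise → 6.75% → $0.81
Coat rack $84.35: furniture, buyer-exempt → 0% → $0.00
Floor lamp $79.22: furniture, buyer-exempt → 0% → $0.00
Running shoes $174.06: clothing and footwear → 0% → $0.00
Subtotal = $863.31; tax = $4.20; total due = $867.51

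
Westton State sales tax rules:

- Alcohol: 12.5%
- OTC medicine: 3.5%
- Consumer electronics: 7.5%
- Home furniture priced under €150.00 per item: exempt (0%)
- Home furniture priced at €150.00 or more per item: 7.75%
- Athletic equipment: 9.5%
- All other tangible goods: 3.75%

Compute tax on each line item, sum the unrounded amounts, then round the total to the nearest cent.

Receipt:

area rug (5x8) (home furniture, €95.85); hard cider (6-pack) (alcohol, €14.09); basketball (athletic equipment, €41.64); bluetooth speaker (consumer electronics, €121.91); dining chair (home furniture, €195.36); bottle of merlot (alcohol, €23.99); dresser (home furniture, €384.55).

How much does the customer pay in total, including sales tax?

Area rug (5x8) €95.85: home furniture, under €150.00 → 0% → €0.00
Hard cider (6-pack) €14.09: alcohol → 12.5% → €1.76125
Basketball €41.64: athletic equipment → 9.5% → €3.9558
Bluetooth speaker €121.91: consumer electronics → 7.5% → €9.14325
Dining chair €195.36: home furniture, €150.00 or more → 7.75% → €15.1404
Bottle of merlot €23.99: alcohol → 12.5% → €2.99875
Dresser €384.55: home furniture, €150.00 or more → 7.75% → €29.802625
Subtotal = €877.39; unrounded tax = €62.802075 → €62.80; total due = €940.19

€940.19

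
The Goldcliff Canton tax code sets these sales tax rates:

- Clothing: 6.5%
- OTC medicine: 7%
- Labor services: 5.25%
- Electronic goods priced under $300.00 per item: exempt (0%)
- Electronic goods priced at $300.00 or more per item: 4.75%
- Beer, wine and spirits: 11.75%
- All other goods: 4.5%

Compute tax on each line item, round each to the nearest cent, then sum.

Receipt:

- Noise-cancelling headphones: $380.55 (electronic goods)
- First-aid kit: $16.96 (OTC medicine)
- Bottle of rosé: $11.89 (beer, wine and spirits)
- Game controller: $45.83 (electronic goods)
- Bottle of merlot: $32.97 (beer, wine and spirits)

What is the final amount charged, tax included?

Noise-cancelling headphones $380.55: electronic goods, $300.00 or more → 4.75% → $18.08
First-aid kit $16.96: OTC medicine → 7% → $1.19
Bottle of rosé $11.89: beer, wine and spirits → 11.75% → $1.40
Game controller $45.83: electronic goods, under $300.00 → 0% → $0.00
Bottle of merlot $32.97: beer, wine and spirits → 11.75% → $3.87
Subtotal = $488.20; tax = $24.54; total due = $512.74

$512.74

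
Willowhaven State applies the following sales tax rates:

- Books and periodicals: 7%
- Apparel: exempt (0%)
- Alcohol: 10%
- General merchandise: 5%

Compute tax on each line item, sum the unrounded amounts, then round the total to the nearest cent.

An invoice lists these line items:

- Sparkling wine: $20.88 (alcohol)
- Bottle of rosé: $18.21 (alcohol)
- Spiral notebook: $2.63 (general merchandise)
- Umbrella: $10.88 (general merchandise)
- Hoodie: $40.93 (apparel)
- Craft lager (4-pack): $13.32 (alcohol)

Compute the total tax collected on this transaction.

$5.92

Sparkling wine $20.88: alcohol → 10% → $2.088
Bottle of rosé $18.21: alcohol → 10% → $1.821
Spiral notebook $2.63: general merchandise → 5% → $0.1315
Umbrella $10.88: general merchandise → 5% → $0.544
Hoodie $40.93: apparel → 0% → $0.00
Craft lager (4-pack) $13.32: alcohol → 10% → $1.332
Unrounded tax sum = $5.9165 → $5.92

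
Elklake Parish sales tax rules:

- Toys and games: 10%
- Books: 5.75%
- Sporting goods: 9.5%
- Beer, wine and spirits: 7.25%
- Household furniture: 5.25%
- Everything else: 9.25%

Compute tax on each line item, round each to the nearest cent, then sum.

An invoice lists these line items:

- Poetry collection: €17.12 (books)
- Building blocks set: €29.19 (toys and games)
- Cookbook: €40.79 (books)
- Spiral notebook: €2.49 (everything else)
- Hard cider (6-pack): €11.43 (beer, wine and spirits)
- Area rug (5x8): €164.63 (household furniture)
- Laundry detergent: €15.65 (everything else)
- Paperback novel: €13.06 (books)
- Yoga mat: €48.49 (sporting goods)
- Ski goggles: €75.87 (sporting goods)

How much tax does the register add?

€29.97

Poetry collection €17.12: books → 5.75% → €0.98
Building blocks set €29.19: toys and games → 10% → €2.92
Cookbook €40.79: books → 5.75% → €2.35
Spiral notebook €2.49: everything else → 9.25% → €0.23
Hard cider (6-pack) €11.43: beer, wine and spirits → 7.25% → €0.83
Area rug (5x8) €164.63: household furniture → 5.25% → €8.64
Laundry detergent €15.65: everything else → 9.25% → €1.45
Paperback novel €13.06: books → 5.75% → €0.75
Yoga mat €48.49: sporting goods → 9.5% → €4.61
Ski goggles €75.87: sporting goods → 9.5% → €7.21
Total tax = €0.98 + €2.92 + €2.35 + €0.23 + €0.83 + €8.64 + €1.45 + €0.75 + €4.61 + €7.21 = €29.97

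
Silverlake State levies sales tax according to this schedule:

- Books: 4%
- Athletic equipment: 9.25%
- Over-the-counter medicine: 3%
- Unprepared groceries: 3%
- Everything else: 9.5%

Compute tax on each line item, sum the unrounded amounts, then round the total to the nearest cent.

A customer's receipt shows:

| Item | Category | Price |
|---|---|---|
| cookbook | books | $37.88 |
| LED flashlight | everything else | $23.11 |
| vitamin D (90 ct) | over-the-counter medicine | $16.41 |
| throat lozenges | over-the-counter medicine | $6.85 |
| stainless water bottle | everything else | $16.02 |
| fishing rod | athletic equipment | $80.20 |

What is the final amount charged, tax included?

Cookbook $37.88: books → 4% → $1.5152
LED flashlight $23.11: everything else → 9.5% → $2.19545
Vitamin D (90 ct) $16.41: over-the-counter medicine → 3% → $0.4923
Throat lozenges $6.85: over-the-counter medicine → 3% → $0.2055
Stainless water bottle $16.02: everything else → 9.5% → $1.5219
Fishing rod $80.20: athletic equipment → 9.25% → $7.4185
Subtotal = $180.47; unrounded tax = $13.34885 → $13.35; total due = $193.82

$193.82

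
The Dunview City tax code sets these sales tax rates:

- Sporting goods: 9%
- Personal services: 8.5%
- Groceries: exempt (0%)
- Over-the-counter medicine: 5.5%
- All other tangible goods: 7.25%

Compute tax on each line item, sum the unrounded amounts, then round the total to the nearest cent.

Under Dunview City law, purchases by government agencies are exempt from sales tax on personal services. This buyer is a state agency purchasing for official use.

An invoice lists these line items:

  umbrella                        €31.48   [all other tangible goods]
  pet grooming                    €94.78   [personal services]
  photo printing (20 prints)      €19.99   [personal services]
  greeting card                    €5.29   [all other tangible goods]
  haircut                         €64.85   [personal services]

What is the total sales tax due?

€2.67

Umbrella €31.48: all other tangible goods → 7.25% → €2.2823
Pet grooming €94.78: personal services, buyer-exempt → 0% → €0.00
Photo printing (20 prints) €19.99: personal services, buyer-exempt → 0% → €0.00
Greeting card €5.29: all other tangible goods → 7.25% → €0.383525
Haircut €64.85: personal services, buyer-exempt → 0% → €0.00
Unrounded tax sum = €2.665825 → €2.67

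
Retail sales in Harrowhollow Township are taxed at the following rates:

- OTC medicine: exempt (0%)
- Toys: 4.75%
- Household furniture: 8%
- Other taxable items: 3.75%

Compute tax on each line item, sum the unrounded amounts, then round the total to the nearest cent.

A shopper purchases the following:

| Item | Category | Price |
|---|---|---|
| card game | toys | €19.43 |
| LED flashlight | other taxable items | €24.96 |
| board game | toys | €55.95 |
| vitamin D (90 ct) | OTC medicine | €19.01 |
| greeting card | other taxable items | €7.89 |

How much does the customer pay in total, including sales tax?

€132.05

Card game €19.43: toys → 4.75% → €0.922925
LED flashlight €24.96: other taxable items → 3.75% → €0.936
Board game €55.95: toys → 4.75% → €2.657625
Vitamin D (90 ct) €19.01: OTC medicine → 0% → €0.00
Greeting card €7.89: other taxable items → 3.75% → €0.295875
Subtotal = €127.24; unrounded tax = €4.812425 → €4.81; total due = €132.05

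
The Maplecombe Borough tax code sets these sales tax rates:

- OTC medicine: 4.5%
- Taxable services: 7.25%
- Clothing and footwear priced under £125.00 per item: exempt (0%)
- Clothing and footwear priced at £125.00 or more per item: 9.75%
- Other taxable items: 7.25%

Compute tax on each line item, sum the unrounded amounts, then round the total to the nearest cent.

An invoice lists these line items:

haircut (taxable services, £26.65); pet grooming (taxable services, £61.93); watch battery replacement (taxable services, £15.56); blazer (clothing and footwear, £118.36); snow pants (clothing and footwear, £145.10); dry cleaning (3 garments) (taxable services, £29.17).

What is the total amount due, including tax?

Haircut £26.65: taxable services → 7.25% → £1.932125
Pet grooming £61.93: taxable services → 7.25% → £4.489925
Watch battery replacement £15.56: taxable services → 7.25% → £1.1281
Blazer £118.36: clothing and footwear, under £125.00 → 0% → £0.00
Snow pants £145.10: clothing and footwear, £125.00 or more → 9.75% → £14.14725
Dry cleaning (3 garments) £29.17: taxable services → 7.25% → £2.114825
Subtotal = £396.77; unrounded tax = £23.812225 → £23.81; total due = £420.58

£420.58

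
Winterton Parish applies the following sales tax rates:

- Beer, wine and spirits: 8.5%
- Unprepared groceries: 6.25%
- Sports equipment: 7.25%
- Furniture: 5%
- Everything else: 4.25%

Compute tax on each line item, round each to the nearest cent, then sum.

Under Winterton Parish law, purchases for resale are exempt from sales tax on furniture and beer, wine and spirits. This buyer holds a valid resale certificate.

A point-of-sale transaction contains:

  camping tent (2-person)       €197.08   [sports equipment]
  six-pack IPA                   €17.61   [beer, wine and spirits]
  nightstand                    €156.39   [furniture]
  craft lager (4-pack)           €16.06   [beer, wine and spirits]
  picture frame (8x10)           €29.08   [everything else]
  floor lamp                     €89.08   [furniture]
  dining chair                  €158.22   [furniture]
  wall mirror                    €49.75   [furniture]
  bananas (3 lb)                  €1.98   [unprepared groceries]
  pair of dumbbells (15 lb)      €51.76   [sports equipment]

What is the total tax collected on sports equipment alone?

Camping tent (2-person) €197.08: sports equipment → 7.25% → €14.29
Pair of dumbbells (15 lb) €51.76: sports equipment → 7.25% → €3.75
Tax on sports equipment = €14.29 + €3.75 = €18.04

€18.04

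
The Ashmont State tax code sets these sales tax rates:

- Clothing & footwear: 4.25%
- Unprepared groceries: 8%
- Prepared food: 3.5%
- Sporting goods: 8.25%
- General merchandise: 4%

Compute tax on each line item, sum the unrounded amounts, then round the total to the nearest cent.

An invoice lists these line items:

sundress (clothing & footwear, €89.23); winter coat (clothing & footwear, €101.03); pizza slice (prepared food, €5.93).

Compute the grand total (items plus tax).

Sundress €89.23: clothing & footwear → 4.25% → €3.792275
Winter coat €101.03: clothing & footwear → 4.25% → €4.293775
Pizza slice €5.93: prepared food → 3.5% → €0.20755
Subtotal = €196.19; unrounded tax = €8.2936 → €8.29; total due = €204.48

€204.48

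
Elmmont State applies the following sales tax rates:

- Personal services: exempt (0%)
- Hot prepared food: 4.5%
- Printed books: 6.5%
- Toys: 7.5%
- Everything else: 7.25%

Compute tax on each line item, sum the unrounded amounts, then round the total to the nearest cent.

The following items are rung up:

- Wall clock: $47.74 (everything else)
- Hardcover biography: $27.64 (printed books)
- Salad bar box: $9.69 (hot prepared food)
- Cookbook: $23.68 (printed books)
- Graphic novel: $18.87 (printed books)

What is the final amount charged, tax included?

$136.08

Wall clock $47.74: everything else → 7.25% → $3.46115
Hardcover biography $27.64: printed books → 6.5% → $1.7966
Salad bar box $9.69: hot prepared food → 4.5% → $0.43605
Cookbook $23.68: printed books → 6.5% → $1.5392
Graphic novel $18.87: printed books → 6.5% → $1.22655
Subtotal = $127.62; unrounded tax = $8.45955 → $8.46; total due = $136.08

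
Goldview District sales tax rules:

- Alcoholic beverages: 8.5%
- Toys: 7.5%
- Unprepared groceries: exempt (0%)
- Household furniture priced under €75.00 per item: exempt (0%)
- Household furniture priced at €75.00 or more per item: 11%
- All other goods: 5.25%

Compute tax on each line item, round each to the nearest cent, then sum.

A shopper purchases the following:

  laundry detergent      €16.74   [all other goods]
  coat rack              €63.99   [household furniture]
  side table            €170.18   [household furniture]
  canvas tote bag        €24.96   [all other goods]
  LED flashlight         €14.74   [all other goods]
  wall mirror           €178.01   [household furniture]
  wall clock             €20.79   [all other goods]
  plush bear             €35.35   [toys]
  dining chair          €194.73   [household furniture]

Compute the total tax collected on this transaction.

€66.42

Laundry detergent €16.74: all other goods → 5.25% → €0.88
Coat rack €63.99: household furniture, under €75.00 → 0% → €0.00
Side table €170.18: household furniture, €75.00 or more → 11% → €18.72
Canvas tote bag €24.96: all other goods → 5.25% → €1.31
LED flashlight €14.74: all other goods → 5.25% → €0.77
Wall mirror €178.01: household furniture, €75.00 or more → 11% → €19.58
Wall clock €20.79: all other goods → 5.25% → €1.09
Plush bear €35.35: toys → 7.5% → €2.65
Dining chair €194.73: household furniture, €75.00 or more → 11% → €21.42
Total tax = €0.88 + €18.72 + €1.31 + €0.77 + €19.58 + €1.09 + €2.65 + €21.42 = €66.42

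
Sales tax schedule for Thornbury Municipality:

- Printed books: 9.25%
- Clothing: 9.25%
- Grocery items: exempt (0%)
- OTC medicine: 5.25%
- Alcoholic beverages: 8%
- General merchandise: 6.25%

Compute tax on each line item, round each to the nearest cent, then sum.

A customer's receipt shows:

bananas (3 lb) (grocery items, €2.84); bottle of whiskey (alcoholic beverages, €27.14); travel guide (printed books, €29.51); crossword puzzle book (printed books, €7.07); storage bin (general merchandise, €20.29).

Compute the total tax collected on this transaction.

€6.82

Bananas (3 lb) €2.84: grocery items → 0% → €0.00
Bottle of whiskey €27.14: alcoholic beverages → 8% → €2.17
Travel guide €29.51: printed books → 9.25% → €2.73
Crossword puzzle book €7.07: printed books → 9.25% → €0.65
Storage bin €20.29: general merchandise → 6.25% → €1.27
Total tax = €2.17 + €2.73 + €0.65 + €1.27 = €6.82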